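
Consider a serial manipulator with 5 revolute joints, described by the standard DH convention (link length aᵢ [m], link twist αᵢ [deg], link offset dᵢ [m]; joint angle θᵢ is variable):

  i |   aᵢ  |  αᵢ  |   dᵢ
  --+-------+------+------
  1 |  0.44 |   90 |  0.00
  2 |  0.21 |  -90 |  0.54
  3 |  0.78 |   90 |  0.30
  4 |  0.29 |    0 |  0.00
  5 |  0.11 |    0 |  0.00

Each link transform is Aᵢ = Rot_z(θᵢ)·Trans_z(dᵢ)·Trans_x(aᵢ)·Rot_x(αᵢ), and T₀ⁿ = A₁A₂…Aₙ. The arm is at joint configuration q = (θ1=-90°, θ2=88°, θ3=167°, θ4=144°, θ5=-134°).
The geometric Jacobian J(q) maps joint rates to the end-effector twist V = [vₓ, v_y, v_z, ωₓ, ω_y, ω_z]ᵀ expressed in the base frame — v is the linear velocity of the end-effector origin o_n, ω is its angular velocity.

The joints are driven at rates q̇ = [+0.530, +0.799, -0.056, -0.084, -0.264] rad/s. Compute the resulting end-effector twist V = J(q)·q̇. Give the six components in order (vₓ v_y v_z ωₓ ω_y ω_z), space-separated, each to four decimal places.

0.0064 -0.5531 -0.4156 -1.1381 -0.0532 0.4498

o_n = [-0.3929, 0.0642, -0.4096]
J₁: ẑ×o_n = [-0.0642, -0.3929, 0.0000], ω = ẑ
J2: z=[-1.0000, -0.0000, 0.0000] o=[0.0000, -0.4400, 0.0000] → [-0.0000, -0.4096, -0.5042, -1.0000, -0.0000, 0.0000]
J3: z=[-0.0000, 0.9994, 0.0349] o=[-0.5400, -0.4473, 0.2099] → [-0.6370, 0.0051, -0.1470, -0.0000, 0.9994, 0.0349]
J4: z=[0.9744, -0.0079, 0.2248] o=[-0.3645, -0.1210, -0.5392] → [-0.0426, -0.1327, 0.1802, 0.9744, -0.0079, 0.2248]
J5: z=[0.9744, -0.0079, 0.2248] o=[-0.4173, 0.0414, -0.3048] → [-0.0043, 0.1076, 0.0224, 0.9744, -0.0079, 0.2248]
V = J·q̇ = [0.0064, -0.5531, -0.4156, -1.1381, -0.0532, 0.4498]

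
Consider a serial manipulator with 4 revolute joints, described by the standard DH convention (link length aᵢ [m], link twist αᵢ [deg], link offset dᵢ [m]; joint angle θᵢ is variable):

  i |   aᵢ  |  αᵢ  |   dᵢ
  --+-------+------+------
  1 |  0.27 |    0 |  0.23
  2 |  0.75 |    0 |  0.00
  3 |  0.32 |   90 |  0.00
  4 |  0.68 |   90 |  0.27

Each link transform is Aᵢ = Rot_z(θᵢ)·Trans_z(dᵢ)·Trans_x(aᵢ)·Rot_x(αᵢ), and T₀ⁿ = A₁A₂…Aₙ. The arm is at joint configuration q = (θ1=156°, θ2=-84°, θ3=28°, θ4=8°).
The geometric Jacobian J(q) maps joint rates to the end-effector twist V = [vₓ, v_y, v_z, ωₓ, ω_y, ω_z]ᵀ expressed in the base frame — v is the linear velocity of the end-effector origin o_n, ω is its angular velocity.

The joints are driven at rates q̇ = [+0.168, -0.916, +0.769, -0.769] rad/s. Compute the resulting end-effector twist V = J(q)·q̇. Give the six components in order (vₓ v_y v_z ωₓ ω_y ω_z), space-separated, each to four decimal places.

0.4809 -0.1412 -0.5178 -0.7573 -0.1335 0.0210

o_n = [0.0785, 1.8483, 0.3246]
J₁: ẑ×o_n = [-1.8483, 0.0785, 0.0000], ω = ẑ
J2: z=[0.0000, 0.0000, 1.0000] o=[-0.2467, 0.1098, 0.2300] → [-1.7385, 0.3252, 0.0000, 0.0000, 0.0000, 1.0000]
J3: z=[0.0000, 0.0000, 1.0000] o=[-0.0149, 0.8231, 0.2300] → [-1.0252, 0.0934, 0.0000, 0.0000, 0.0000, 1.0000]
J4: z=[0.9848, 0.1736, 0.0000] o=[-0.0705, 1.1382, 0.2300] → [0.0164, -0.0932, 0.6734, 0.9848, 0.1736, 0.0000]
V = J·q̇ = [0.4809, -0.1412, -0.5178, -0.7573, -0.1335, 0.0210]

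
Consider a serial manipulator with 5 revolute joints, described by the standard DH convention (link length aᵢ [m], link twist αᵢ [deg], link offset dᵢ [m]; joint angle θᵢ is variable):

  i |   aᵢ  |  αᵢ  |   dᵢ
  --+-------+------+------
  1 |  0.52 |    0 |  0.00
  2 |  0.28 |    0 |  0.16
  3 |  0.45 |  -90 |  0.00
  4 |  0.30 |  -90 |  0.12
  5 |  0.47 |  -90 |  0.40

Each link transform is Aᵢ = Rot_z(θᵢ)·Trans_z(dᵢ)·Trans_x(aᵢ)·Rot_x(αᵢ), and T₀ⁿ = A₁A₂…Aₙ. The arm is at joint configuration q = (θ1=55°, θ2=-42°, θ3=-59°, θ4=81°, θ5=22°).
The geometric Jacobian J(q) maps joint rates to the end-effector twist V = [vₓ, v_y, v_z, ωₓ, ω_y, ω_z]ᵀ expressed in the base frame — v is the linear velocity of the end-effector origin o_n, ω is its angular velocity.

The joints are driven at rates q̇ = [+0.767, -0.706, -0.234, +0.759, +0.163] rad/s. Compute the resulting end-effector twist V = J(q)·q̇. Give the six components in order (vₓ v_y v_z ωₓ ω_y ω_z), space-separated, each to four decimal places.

-0.8288 0.6168 0.2408 0.4341 0.6431 -0.1985

o_n = [0.6489, 0.3277, -0.6293]
J₁: ẑ×o_n = [-0.3277, 0.6489, 0.0000], ω = ẑ
J2: z=[0.0000, 0.0000, 1.0000] o=[0.2983, 0.4260, 0.0000] → [0.0983, 0.3506, -0.0000, 0.0000, 0.0000, 1.0000]
J3: z=[0.0000, 0.0000, 1.0000] o=[0.5711, 0.4889, 0.1600] → [0.1613, 0.0778, -0.0000, 0.0000, 0.0000, 1.0000]
J4: z=[0.7193, 0.6947, 0.0000] o=[0.8837, 0.1652, 0.1600] → [-0.5483, 0.5678, 0.2800, 0.7193, 0.6947, 0.0000]
J5: z=[-0.6861, 0.7105, -0.1564] o=[1.0026, 0.2148, -0.1363] → [-0.3326, -0.2829, 0.1739, -0.6861, 0.7105, -0.1564]
V = J·q̇ = [-0.8288, 0.6168, 0.2408, 0.4341, 0.6431, -0.1985]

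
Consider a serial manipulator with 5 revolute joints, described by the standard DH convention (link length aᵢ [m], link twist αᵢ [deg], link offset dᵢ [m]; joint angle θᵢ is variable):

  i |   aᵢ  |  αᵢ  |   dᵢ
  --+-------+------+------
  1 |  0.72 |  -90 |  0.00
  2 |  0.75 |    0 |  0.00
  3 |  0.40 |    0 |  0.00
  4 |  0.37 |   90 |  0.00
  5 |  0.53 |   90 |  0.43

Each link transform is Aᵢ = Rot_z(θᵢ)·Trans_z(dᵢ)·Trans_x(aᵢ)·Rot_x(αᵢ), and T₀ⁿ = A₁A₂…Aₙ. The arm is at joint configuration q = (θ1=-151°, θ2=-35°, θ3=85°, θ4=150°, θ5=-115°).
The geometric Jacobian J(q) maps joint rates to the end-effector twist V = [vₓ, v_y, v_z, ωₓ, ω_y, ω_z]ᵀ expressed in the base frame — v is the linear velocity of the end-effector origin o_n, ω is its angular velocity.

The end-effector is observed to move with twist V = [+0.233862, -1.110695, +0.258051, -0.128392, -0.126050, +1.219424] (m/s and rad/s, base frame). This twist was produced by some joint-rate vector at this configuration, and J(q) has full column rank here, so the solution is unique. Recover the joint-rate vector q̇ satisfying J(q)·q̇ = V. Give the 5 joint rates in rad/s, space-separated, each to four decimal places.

o_n = [-1.3762, -0.2136, -0.2304]
J₁: ẑ×o_n = [0.2136, -1.3762, 0.0000], ω = ẑ
J2: z=[0.4848, -0.8746, 0.0000] o=[-0.6297, -0.3491, 0.0000] → [0.2015, 0.1117, -0.5872, 0.4848, -0.8746, 0.0000]
J3: z=[0.4848, -0.8746, 0.0000] o=[-1.1671, -0.6469, 0.4302] → [0.5777, 0.3202, 0.0272, 0.4848, -0.8746, 0.0000]
J4: z=[0.4848, -0.8746, 0.0000] o=[-1.3919, -0.7716, 0.1238] → [0.3097, 0.1717, 0.2843, 0.4848, -0.8746, 0.0000]
J5: z=[0.2991, 0.1658, -0.9397] o=[-1.0878, -0.6030, 0.2503] → [0.2862, 0.4147, 0.1643, 0.2991, 0.1658, -0.9397]
q̇ = J⁺·V = [0.7430, -0.5380, 0.5490, 0.0370, -0.5070]

0.7430 -0.5380 0.5490 0.0370 -0.5070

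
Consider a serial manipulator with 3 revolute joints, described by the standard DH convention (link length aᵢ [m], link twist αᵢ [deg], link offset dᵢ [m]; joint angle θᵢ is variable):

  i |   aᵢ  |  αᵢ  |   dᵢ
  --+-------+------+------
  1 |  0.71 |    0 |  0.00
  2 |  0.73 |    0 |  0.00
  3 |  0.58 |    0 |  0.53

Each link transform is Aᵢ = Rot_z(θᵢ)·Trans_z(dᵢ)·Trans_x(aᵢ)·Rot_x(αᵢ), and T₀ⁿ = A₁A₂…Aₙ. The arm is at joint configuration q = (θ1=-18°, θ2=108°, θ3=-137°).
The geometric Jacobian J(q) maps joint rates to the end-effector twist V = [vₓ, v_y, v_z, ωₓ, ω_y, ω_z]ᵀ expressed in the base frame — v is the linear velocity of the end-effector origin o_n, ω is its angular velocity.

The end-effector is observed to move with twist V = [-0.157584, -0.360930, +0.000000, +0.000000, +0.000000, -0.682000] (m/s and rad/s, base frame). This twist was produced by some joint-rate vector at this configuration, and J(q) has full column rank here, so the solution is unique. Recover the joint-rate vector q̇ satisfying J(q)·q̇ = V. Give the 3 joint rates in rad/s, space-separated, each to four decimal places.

o_n = [1.0708, 0.0864, 0.5300]
J₁: ẑ×o_n = [-0.0864, 1.0708, 0.0000], ω = ẑ
J2: z=[0.0000, 0.0000, 1.0000] o=[0.6753, -0.2194, 0.0000] → [-0.3058, 0.3956, 0.0000, 0.0000, 0.0000, 1.0000]
J3: z=[0.0000, 0.0000, 1.0000] o=[0.6753, 0.5106, 0.0000] → [0.4242, 0.3956, -0.0000, 0.0000, 0.0000, 1.0000]
q̇ = J⁺·V = [-0.1350, -0.0860, -0.4610]

-0.1350 -0.0860 -0.4610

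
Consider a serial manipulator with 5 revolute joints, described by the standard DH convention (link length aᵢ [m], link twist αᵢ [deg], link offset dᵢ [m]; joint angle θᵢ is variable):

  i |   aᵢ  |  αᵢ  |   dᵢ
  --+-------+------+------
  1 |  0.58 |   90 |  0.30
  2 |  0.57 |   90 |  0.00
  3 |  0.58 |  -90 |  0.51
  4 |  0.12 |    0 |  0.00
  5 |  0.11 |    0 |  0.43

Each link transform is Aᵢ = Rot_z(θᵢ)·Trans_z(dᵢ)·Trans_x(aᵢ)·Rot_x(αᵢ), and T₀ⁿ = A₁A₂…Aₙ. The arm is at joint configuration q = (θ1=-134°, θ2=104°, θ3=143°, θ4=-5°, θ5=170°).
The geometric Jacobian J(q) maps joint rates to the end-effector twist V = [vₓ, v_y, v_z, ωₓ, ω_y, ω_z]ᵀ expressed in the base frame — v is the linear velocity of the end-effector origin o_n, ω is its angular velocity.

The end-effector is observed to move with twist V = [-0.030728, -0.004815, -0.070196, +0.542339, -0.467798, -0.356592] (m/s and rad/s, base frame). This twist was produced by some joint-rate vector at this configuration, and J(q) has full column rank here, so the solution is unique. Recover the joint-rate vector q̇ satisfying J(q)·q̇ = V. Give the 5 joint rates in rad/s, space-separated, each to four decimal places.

0.0690 -0.1800 -0.1420 0.2990 0.3710

o_n = [-0.7717, -0.7794, 0.2612]
J₁: ẑ×o_n = [0.7794, -0.7717, 0.0000], ω = ẑ
J2: z=[-0.7193, 0.6947, 0.0000] o=[-0.4029, -0.4172, 0.3000] → [-0.0269, -0.0279, 0.5167, -0.7193, 0.6947, 0.0000]
J3: z=[-0.6740, -0.6980, 0.2419] o=[-0.3071, -0.3180, 0.8531] → [0.5247, -0.5113, -0.0132, -0.6740, -0.6980, 0.2419]
J4: z=[0.4734, -0.6595, -0.5839] o=[-0.9798, -0.5121, 0.5270] → [0.0192, 0.0043, 0.0107, 0.4734, -0.6595, -0.5839]
J5: z=[0.4734, -0.6595, -0.5839] o=[-1.0546, -0.4861, 0.4369] → [-0.0555, -0.0821, 0.0478, 0.4734, -0.6595, -0.5839]
q̇ = J⁺·V = [0.0690, -0.1800, -0.1420, 0.2990, 0.3710]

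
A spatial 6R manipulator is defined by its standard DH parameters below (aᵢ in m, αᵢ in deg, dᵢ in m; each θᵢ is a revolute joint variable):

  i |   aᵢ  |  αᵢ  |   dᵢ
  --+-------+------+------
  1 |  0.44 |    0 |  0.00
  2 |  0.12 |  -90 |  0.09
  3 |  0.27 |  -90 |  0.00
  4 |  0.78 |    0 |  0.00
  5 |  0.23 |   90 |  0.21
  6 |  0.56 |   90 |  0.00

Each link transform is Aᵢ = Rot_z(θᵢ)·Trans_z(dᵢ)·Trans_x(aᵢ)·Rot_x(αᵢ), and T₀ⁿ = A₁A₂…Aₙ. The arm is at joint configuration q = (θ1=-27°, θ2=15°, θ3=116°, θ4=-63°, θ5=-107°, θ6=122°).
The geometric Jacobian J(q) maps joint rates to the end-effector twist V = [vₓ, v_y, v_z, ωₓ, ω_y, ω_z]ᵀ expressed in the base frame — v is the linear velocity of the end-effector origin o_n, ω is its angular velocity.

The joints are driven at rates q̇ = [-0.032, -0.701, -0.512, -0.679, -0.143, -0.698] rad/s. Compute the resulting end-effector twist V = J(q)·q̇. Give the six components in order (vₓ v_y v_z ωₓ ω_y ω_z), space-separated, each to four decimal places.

o_n = [-0.2464, 0.6346, -0.2298]
J₁: ẑ×o_n = [-0.6346, -0.2464, 0.0000], ω = ẑ
J2: z=[0.0000, 0.0000, 1.0000] o=[0.3920, -0.1998, 0.0000] → [-0.8344, -0.6385, 0.0000, 0.0000, 0.0000, 1.0000]
J3: z=[0.2079, 0.9781, 0.0000] o=[0.5094, -0.2247, 0.0900] → [-0.3128, 0.0665, 0.9180, 0.2079, 0.9781, 0.0000]
J4: z=[-0.8792, 0.1869, 0.4384] o=[0.3936, -0.2001, -0.1527] → [-0.3803, -0.3484, -0.6142, -0.8792, 0.1869, 0.4384]
J5: z=[-0.8792, 0.1869, 0.4384] o=[0.3863, 0.5120, -0.4709] → [-0.0087, -0.0654, 0.0104, -0.8792, 0.1869, 0.4384]
J6: z=[-0.1303, -0.9791, 0.1561] o=[0.3071, 0.5696, -0.1753] → [0.0432, -0.0935, -0.5504, -0.1303, -0.9791, 0.1561]
V = J·q̇ = [0.9947, 0.7326, 0.3298, 0.7072, 0.0290, -1.2023]

0.9947 0.7326 0.3298 0.7072 0.0290 -1.2023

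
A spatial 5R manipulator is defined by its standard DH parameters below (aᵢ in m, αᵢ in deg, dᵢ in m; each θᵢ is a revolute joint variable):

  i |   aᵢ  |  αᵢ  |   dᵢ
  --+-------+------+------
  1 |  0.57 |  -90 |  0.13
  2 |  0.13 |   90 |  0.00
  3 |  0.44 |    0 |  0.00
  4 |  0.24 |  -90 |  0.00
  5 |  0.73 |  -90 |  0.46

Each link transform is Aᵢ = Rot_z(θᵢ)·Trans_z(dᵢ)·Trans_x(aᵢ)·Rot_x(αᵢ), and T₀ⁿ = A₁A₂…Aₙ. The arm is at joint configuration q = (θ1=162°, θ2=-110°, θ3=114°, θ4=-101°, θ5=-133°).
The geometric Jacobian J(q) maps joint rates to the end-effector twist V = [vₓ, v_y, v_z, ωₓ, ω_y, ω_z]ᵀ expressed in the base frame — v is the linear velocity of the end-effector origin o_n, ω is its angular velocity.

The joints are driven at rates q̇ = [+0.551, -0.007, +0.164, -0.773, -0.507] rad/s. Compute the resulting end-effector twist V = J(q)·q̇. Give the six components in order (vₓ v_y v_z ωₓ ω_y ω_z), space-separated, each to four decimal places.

0.0818 -0.2784 -0.0027 -0.3523 0.6413 0.8665

o_n = [-0.4411, -0.6896, -0.4319]
J₁: ẑ×o_n = [0.6896, -0.4411, 0.0000], ω = ẑ
J2: z=[-0.3090, -0.9511, 0.0000] o=[-0.5421, 0.1761, 0.1300] → [0.5344, -0.1737, 0.3636, -0.3090, -0.9511, 0.0000]
J3: z=[0.8937, -0.2904, -0.3420] o=[-0.4998, 0.1624, 0.2522] → [-0.0928, 0.5913, -0.7444, 0.8937, -0.2904, -0.3420]
J4: z=[0.8937, -0.2904, -0.3420] o=[-0.6822, -0.2010, 0.0840] → [-0.0173, 0.3786, -0.3667, 0.8937, -0.2904, -0.3420]
J5: z=[-0.3743, -0.9029, -0.2114] o=[-0.6229, -0.2770, 0.3037] → [0.5770, -0.3138, 0.3186, -0.3743, -0.9029, -0.2114]
V = J·q̇ = [0.0818, -0.2784, -0.0027, -0.3523, 0.6413, 0.8665]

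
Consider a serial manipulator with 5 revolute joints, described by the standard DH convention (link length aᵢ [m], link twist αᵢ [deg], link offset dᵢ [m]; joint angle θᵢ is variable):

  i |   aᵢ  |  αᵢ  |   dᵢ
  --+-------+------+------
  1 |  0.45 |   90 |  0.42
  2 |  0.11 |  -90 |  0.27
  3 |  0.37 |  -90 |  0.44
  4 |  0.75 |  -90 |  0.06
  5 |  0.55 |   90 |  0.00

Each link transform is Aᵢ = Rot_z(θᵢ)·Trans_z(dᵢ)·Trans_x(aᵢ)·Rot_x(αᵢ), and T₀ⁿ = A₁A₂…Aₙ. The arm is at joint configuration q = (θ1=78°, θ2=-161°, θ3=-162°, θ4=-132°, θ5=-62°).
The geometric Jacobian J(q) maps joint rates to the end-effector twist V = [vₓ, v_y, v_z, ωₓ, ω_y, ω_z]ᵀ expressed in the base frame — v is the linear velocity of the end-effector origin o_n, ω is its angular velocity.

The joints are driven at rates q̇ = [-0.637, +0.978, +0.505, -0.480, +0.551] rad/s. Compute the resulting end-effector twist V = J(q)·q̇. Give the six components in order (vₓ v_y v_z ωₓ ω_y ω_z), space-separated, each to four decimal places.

o_n = [0.7419, 0.1488, -0.8895]
J₁: ẑ×o_n = [-0.1488, 0.7419, 0.0000], ω = ẑ
J2: z=[0.9781, -0.2079, 0.0000] o=[0.0936, 0.4402, 0.4200] → [0.2723, 1.2809, -0.1502, 0.9781, -0.2079, 0.0000]
J3: z=[0.0677, 0.3185, -0.9455] o=[0.3360, 0.2823, 0.3842] → [-0.5318, -0.2976, -0.1383, 0.0677, 0.3185, -0.9455]
J4: z=[0.8695, -0.4835, -0.1006] o=[0.5468, 0.7241, 0.0827] → [0.4122, 0.8257, -0.4059, 0.8695, -0.4835, -0.1006]
J5: z=[0.4089, 0.8190, -0.4026] o=[0.3912, 0.4634, -0.6057] → [-0.3591, -0.0252, -0.4159, 0.4089, 0.8190, -0.4026]
V = J·q̇ = [-0.3032, 0.2196, -0.2510, 0.7987, 0.6408, -1.2880]

-0.3032 0.2196 -0.2510 0.7987 0.6408 -1.2880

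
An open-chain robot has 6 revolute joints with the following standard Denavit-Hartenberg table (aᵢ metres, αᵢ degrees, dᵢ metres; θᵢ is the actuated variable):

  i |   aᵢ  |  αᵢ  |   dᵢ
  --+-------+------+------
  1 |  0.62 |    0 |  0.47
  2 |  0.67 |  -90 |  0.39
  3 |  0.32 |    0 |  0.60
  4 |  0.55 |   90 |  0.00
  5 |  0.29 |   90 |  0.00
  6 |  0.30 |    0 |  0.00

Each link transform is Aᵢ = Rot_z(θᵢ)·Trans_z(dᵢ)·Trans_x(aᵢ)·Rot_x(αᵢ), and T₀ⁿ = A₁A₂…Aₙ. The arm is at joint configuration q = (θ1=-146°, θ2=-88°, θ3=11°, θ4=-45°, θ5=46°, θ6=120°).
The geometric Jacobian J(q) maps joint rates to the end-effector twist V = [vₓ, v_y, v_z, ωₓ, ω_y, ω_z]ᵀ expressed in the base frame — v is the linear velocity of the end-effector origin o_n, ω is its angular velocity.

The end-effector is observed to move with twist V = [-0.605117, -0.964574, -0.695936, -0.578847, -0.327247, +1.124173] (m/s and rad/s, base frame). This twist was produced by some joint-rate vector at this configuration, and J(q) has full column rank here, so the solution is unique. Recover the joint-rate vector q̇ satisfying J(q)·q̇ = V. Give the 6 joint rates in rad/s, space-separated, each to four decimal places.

0.4830 0.3080 0.8030 0.0980 0.2340 0.3460

o_n = [-1.8893, 0.3542, 1.3763]
J₁: ẑ×o_n = [-0.3542, -1.8893, 0.0000], ω = ẑ
J2: z=[0.0000, 0.0000, 1.0000] o=[-0.5140, -0.3467, 0.4700] → [-0.7009, -1.3753, 0.0000, 0.0000, 0.0000, 1.0000]
J3: z=[-0.8090, -0.5878, 0.0000] o=[-0.9078, 0.1953, 0.8600] → [-0.3035, 0.4177, -0.7054, -0.8090, -0.5878, 0.0000]
J4: z=[-0.8090, -0.5878, 0.0000] o=[-1.5779, 0.0968, 0.7989] → [-0.3393, 0.4671, -0.3913, -0.8090, -0.5878, 0.0000]
J5: z=[0.3287, -0.4524, 0.8290] o=[-1.8459, 0.4657, 1.1065] → [-0.0296, -0.1247, -0.0563, 0.3287, -0.4524, 0.8290]
J6: z=[0.2115, 0.8908, 0.4022] o=[-2.1128, 0.4782, 1.2191] → [0.1898, 0.0567, -0.2253, 0.2115, 0.8908, 0.4022]
q̇ = J⁺·V = [0.4830, 0.3080, 0.8030, 0.0980, 0.2340, 0.3460]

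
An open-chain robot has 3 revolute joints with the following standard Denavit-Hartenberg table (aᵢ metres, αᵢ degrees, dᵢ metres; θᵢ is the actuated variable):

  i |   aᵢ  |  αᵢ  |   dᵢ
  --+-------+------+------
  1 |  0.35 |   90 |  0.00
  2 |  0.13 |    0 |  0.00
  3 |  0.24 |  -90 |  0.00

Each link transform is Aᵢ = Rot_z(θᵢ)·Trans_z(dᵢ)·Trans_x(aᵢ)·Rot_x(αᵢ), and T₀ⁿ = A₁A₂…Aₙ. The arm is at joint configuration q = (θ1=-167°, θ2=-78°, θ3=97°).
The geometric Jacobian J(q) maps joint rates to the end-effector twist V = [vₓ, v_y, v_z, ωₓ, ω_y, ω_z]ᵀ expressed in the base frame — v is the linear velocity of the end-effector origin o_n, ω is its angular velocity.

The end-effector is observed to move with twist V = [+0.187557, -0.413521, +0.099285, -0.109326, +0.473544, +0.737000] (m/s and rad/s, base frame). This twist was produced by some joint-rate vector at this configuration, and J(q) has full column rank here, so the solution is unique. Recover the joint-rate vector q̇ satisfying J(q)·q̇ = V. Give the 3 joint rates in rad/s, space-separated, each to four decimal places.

o_n = [-0.5885, -0.1359, -0.0490]
J₁: ẑ×o_n = [0.1359, -0.5885, 0.0000], ω = ẑ
J2: z=[-0.2250, 0.9744, 0.0000] o=[-0.3410, -0.0787, 0.0000] → [-0.0478, -0.0110, 0.2540, -0.2250, 0.9744, 0.0000]
J3: z=[-0.2250, 0.9744, 0.0000] o=[-0.3674, -0.0848, -0.1272] → [0.0761, 0.0176, 0.2269, -0.2250, 0.9744, 0.0000]
q̇ = J⁺·V = [0.7370, -0.4070, 0.8930]

0.7370 -0.4070 0.8930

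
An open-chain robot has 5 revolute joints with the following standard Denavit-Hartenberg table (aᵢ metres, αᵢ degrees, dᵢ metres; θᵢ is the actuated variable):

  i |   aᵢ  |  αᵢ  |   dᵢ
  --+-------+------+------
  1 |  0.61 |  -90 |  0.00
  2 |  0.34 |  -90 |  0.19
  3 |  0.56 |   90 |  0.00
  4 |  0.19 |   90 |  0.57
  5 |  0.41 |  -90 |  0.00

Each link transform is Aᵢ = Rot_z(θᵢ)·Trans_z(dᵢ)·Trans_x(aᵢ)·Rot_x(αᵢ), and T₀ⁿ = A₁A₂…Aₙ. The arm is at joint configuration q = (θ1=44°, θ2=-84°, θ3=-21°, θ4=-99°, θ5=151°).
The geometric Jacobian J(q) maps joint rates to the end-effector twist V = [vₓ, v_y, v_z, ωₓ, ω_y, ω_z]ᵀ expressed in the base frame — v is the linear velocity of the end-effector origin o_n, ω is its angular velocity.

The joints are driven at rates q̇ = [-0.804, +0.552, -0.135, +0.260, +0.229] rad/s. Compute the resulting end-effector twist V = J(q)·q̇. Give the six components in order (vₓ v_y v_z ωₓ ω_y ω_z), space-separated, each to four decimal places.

o_n = [-0.1726, 1.3873, 0.5912]
J₁: ẑ×o_n = [-1.3873, -0.1726, 0.0000], ω = ẑ
J2: z=[-0.6947, 0.7193, 0.0000] o=[0.4388, 0.4237, 0.0000] → [0.4252, 0.4107, -0.2296, -0.6947, 0.7193, 0.0000]
J3: z=[0.7154, 0.6909, -0.1045] o=[0.3324, 0.5851, 0.3381] → [0.2587, -0.1282, 0.9228, 0.7154, 0.6909, -0.1045]
J4: z=[-0.6755, 0.6455, -0.3564] o=[0.2323, 0.7674, 0.8581] → [0.0486, -0.0360, -0.1574, -0.6755, 0.6455, -0.3564]
J5: z=[0.2885, -0.2135, -0.9334] o=[-0.2817, 0.9961, 0.6469] → [0.3771, -0.0857, 0.1362, 0.2885, -0.2135, -0.9334]
V = J·q̇ = [1.4142, 0.3538, -0.2610, -0.5896, 0.4228, -1.0963]

1.4142 0.3538 -0.2610 -0.5896 0.4228 -1.0963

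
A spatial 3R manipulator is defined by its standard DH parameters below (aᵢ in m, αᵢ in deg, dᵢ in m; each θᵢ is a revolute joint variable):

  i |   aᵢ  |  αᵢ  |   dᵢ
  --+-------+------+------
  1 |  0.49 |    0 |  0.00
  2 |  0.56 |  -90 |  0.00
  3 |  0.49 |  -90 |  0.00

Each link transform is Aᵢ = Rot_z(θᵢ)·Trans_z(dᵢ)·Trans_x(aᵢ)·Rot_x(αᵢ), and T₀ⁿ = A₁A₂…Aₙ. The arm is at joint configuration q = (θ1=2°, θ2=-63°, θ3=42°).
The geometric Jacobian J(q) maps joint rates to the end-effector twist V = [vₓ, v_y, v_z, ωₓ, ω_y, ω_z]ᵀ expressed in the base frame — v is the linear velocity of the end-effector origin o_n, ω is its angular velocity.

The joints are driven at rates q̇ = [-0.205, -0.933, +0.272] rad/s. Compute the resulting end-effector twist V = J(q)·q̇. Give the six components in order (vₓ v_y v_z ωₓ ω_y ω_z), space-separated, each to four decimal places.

o_n = [0.9377, -0.7912, -0.3279]
J₁: ẑ×o_n = [0.7912, 0.9377, -0.0000], ω = ẑ
J2: z=[0.0000, 0.0000, 1.0000] o=[0.4897, 0.0171, 0.0000] → [0.8083, 0.4480, -0.0000, 0.0000, 0.0000, 1.0000]
J3: z=[0.8746, 0.4848, 0.0000] o=[0.7612, -0.4727, 0.0000] → [-0.1590, 0.2868, -0.3641, 0.8746, 0.4848, 0.0000]
V = J·q̇ = [-0.9595, -0.5322, -0.0990, 0.2379, 0.1319, -1.1380]

-0.9595 -0.5322 -0.0990 0.2379 0.1319 -1.1380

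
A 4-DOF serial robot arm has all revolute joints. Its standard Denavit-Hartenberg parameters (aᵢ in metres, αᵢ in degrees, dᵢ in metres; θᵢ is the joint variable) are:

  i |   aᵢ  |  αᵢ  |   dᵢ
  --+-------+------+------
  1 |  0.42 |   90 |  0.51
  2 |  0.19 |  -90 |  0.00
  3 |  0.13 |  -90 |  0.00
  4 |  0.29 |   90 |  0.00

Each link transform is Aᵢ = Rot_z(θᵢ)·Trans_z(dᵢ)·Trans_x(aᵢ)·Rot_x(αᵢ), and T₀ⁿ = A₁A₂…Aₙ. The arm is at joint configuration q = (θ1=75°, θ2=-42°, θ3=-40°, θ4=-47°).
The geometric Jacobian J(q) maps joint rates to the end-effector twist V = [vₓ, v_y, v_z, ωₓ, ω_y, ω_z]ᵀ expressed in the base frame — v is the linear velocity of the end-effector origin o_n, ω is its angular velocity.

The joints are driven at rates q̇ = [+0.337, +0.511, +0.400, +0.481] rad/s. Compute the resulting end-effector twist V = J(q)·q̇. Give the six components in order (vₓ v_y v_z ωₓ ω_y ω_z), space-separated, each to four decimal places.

o_n = [0.4338, 0.8049, 0.3725]
J₁: ẑ×o_n = [-0.8049, 0.4338, 0.0000], ω = ẑ
J2: z=[0.9659, -0.2588, 0.0000] o=[0.1087, 0.4057, 0.5100] → [0.0356, 0.1328, 0.4697, 0.9659, -0.2588, 0.0000]
J3: z=[0.1732, 0.6463, 0.7431] o=[0.1452, 0.5421, 0.3829] → [-0.2020, 0.2162, -0.1410, 0.1732, 0.6463, 0.7431]
J4: z=[-0.6163, 0.6597, -0.4301] o=[0.2451, 0.5919, 0.3162] → [0.1287, -0.0465, -0.2557, -0.6163, 0.6597, -0.4301]
V = J·q̇ = [-0.2720, 0.2782, 0.0606, 0.2664, 0.4436, 0.4274]

-0.2720 0.2782 0.0606 0.2664 0.4436 0.4274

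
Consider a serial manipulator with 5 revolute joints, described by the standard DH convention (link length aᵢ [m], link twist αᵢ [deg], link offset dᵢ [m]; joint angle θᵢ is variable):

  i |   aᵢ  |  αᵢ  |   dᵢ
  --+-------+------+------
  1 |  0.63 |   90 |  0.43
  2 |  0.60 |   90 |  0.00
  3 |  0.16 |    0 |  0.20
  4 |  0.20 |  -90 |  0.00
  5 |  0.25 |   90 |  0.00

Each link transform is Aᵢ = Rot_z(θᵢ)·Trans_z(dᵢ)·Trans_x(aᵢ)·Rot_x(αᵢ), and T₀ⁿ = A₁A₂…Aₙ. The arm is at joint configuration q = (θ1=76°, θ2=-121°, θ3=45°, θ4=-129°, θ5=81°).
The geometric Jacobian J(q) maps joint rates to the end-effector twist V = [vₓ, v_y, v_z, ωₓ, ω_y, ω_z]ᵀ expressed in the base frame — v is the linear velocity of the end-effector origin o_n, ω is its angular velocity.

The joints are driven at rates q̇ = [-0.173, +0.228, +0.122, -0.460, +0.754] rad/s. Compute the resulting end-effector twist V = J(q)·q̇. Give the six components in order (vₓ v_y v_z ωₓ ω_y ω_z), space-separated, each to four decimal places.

0.2953 0.1893 0.0047 0.2744 -0.1678 -0.9898

o_n = [-0.0508, 0.3116, -0.2269]
J₁: ẑ×o_n = [-0.3116, -0.0508, 0.0000], ω = ẑ
J2: z=[0.9703, -0.2419, 0.0000] o=[0.1524, 0.6113, 0.4300] → [0.1589, 0.6374, -0.3399, 0.9703, -0.2419, 0.0000]
J3: z=[-0.2074, -0.8317, 0.5150] o=[0.0777, 0.3114, -0.0843] → [0.1185, -0.0957, -0.1069, -0.2074, -0.8317, 0.5150]
J4: z=[-0.2074, -0.8317, 0.5150] o=[0.1319, 0.0612, -0.0783] → [-0.0054, -0.1249, -0.2038, -0.2074, -0.8317, 0.5150]
J5: z=[-0.0225, -0.5223, -0.8525] o=[-0.0637, 0.0989, -0.0962] → [0.2496, -0.0140, 0.0020, -0.0225, -0.5223, -0.8525]
V = J·q̇ = [0.2953, 0.1893, 0.0047, 0.2744, -0.1678, -0.9898]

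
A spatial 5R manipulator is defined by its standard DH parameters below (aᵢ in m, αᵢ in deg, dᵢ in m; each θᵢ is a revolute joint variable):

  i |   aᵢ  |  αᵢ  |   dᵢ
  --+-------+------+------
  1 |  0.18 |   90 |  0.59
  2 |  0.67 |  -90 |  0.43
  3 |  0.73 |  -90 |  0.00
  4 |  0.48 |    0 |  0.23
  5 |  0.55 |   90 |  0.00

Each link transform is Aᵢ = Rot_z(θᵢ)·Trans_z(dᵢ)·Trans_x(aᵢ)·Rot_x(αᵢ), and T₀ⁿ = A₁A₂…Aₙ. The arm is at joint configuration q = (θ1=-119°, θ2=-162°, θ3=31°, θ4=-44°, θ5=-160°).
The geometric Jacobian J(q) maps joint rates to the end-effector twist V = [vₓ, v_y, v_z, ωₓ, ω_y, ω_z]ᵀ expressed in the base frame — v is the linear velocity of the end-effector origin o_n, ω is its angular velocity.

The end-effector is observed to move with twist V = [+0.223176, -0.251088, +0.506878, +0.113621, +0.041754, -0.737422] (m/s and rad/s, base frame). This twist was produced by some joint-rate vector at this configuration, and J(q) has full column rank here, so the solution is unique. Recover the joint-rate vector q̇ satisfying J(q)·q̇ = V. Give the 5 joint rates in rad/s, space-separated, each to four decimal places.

-0.3060 -0.4460 0.3820 -0.6560 0.2280

o_n = [0.4314, 0.6500, 0.1635]
J₁: ẑ×o_n = [-0.6500, 0.4314, 0.0000], ω = ẑ
J2: z=[-0.8746, 0.4848, 0.0000] o=[-0.0873, -0.1574, 0.5900] → [-0.2068, -0.3730, -0.9576, -0.8746, 0.4848, 0.0000]
J3: z=[-0.1498, -0.2703, -0.9511] o=[-0.1544, 0.6084, 0.3830] → [0.0989, -0.5900, 0.1521, -0.1498, -0.2703, -0.9511]
J4: z=[0.5122, -0.8440, 0.1592] o=[0.4629, 0.9466, 0.1896] → [0.0693, 0.0084, -0.1785, 0.5122, -0.8440, 0.1592]
J5: z=[0.5122, -0.8440, 0.1592] o=[0.8228, 0.8223, -0.1824] → [-0.2645, -0.2394, -0.4186, 0.5122, -0.8440, 0.1592]
q̇ = J⁺·V = [-0.3060, -0.4460, 0.3820, -0.6560, 0.2280]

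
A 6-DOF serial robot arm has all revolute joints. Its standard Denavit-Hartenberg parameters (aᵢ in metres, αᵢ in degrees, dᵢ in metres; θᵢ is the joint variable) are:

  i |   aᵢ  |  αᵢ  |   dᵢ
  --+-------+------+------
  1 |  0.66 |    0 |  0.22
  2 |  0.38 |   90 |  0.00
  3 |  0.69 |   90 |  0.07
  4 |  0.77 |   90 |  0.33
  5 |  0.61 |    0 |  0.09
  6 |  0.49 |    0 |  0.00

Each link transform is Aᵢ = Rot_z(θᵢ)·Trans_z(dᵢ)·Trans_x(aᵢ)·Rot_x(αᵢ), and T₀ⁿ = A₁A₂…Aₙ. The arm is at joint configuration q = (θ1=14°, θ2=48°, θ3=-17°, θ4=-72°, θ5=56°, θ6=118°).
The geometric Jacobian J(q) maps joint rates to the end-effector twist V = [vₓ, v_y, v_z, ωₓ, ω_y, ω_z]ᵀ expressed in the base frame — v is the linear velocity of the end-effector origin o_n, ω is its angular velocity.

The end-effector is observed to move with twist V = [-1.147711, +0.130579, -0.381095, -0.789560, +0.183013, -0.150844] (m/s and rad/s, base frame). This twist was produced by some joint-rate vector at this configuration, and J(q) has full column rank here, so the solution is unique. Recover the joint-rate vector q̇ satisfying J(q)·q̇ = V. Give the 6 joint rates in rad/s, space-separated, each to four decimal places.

o_n = [0.5684, 1.1980, -0.8612]
J₁: ẑ×o_n = [-1.1980, 0.5684, 0.0000], ω = ẑ
J2: z=[0.0000, 0.0000, 1.0000] o=[0.6404, 0.1597, 0.2200] → [-1.0384, -0.0720, 0.0000, 0.0000, 0.0000, 1.0000]
J3: z=[0.8829, -0.4695, 0.0000] o=[0.8188, 0.4952, 0.2200] → [0.5076, 0.9547, 0.5030, 0.8829, -0.4695, 0.0000]
J4: z=[-0.1373, -0.2581, -0.9563] o=[1.1904, 1.0449, 0.0183] → [0.3735, 0.4741, -0.1816, -0.1373, -0.2581, -0.9563]
J5: z=[-0.6998, -0.6580, 0.2781] o=[0.6053, 1.5045, -0.3669] → [0.4105, -0.3562, 0.1901, -0.6998, -0.6580, 0.2781]
J6: z=[-0.6998, -0.6580, 0.2781] o=[0.2338, 1.5560, -0.8563] → [0.1028, 0.0896, 0.4706, -0.6998, -0.6580, 0.2781]
q̇ = J⁺·V = [0.2430, 0.5210, -0.8050, 0.9360, -0.8100, 0.7390]

0.2430 0.5210 -0.8050 0.9360 -0.8100 0.7390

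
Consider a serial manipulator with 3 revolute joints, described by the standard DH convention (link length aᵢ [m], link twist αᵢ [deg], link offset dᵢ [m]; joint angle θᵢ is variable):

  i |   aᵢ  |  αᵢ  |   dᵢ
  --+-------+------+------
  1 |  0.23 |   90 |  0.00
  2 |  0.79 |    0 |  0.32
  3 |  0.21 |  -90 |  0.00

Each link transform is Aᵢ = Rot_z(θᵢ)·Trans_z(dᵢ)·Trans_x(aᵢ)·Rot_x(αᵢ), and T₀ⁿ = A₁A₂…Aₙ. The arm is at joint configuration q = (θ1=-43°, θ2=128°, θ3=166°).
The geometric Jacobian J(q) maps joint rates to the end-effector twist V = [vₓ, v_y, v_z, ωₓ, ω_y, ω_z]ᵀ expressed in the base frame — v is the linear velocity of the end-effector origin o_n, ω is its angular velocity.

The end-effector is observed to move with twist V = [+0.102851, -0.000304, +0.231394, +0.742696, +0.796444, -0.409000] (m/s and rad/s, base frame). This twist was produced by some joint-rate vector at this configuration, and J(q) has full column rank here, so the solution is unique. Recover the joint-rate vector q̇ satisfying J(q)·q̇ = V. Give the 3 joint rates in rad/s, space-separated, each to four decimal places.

o_n = [-0.3433, -0.1174, 0.4307]
J₁: ẑ×o_n = [0.1174, -0.3433, 0.0000], ω = ẑ
J2: z=[-0.6820, -0.7314, 0.0000] o=[0.1682, -0.1569, 0.0000] → [-0.3150, 0.2937, -0.4010, -0.6820, -0.7314, 0.0000]
J3: z=[-0.6820, -0.7314, 0.0000] o=[-0.4057, -0.0592, 0.6225] → [0.1403, -0.1308, 0.0854, -0.6820, -0.7314, 0.0000]
q̇ = J⁺·V = [-0.4090, -0.6670, -0.4220]

-0.4090 -0.6670 -0.4220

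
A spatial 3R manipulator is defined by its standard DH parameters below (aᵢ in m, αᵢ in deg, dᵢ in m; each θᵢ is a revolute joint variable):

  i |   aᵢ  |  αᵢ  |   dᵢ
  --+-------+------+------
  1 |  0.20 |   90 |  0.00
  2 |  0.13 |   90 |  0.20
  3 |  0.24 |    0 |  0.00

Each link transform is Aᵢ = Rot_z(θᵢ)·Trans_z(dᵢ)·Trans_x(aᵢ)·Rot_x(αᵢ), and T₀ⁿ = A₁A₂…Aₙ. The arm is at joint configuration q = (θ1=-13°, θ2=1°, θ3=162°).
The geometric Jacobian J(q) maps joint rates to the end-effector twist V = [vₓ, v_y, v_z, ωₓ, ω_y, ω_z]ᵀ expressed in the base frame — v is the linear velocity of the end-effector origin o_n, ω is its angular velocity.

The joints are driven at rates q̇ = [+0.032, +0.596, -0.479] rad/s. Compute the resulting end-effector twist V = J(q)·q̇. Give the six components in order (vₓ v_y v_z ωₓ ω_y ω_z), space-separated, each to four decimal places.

0.0203 -0.1136 -0.0579 -0.1422 -0.5788 0.5109

o_n = [0.0375, -0.2900, -0.0017]
J₁: ẑ×o_n = [0.2900, 0.0375, -0.0000], ω = ẑ
J2: z=[-0.2250, -0.9744, 0.0000] o=[0.1949, -0.0450, 0.0000] → [0.0017, -0.0004, -0.0982, -0.2250, -0.9744, 0.0000]
J3: z=[0.0170, -0.0039, -0.9998] o=[0.2765, -0.2691, 0.0023] → [-0.0209, 0.2391, -0.0013, 0.0170, -0.0039, -0.9998]
V = J·q̇ = [0.0203, -0.1136, -0.0579, -0.1422, -0.5788, 0.5109]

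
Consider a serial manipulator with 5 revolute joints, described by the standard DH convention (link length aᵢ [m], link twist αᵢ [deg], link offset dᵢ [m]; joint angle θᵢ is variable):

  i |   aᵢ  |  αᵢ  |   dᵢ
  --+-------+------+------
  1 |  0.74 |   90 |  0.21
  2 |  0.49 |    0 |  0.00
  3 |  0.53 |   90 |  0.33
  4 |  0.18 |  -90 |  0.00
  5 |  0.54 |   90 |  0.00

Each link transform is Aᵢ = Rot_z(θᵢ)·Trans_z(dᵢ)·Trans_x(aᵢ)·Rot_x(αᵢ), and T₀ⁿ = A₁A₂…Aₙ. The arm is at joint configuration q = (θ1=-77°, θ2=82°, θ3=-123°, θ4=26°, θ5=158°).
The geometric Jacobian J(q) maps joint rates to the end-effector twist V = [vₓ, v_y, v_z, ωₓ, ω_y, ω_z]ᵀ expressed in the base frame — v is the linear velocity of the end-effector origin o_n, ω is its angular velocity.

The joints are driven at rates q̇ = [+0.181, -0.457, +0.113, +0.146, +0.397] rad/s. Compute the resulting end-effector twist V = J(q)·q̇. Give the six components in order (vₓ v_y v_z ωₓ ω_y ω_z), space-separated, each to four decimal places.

o_n = [0.0681, -1.1372, 0.6893]
J₁: ẑ×o_n = [1.1372, 0.0681, -0.0000], ω = ẑ
J2: z=[-0.9744, -0.2250, 0.0000] o=[0.1665, -0.7210, 0.2100] → [-0.1078, 0.4670, 0.3834, -0.9744, -0.2250, 0.0000]
J3: z=[-0.9744, -0.2250, 0.0000] o=[0.1818, -0.7875, 0.6952] → [0.0013, -0.0058, 0.3152, -0.9744, -0.2250, 0.0000]
J4: z=[-0.1476, 0.6392, -0.7547] o=[-0.0498, -1.2515, 0.3475] → [0.3047, -0.0385, -0.0922, -0.1476, 0.6392, -0.7547]
J5: z=[-0.9502, 0.1202, 0.2876] o=[-0.0992, -1.3882, 0.2414] → [-0.0184, 0.4737, -0.2586, -0.9502, 0.1202, 0.2876]
V = J·q̇ = [0.2925, -0.0193, -0.2557, -0.0636, 0.2184, 0.1850]

0.2925 -0.0193 -0.2557 -0.0636 0.2184 0.1850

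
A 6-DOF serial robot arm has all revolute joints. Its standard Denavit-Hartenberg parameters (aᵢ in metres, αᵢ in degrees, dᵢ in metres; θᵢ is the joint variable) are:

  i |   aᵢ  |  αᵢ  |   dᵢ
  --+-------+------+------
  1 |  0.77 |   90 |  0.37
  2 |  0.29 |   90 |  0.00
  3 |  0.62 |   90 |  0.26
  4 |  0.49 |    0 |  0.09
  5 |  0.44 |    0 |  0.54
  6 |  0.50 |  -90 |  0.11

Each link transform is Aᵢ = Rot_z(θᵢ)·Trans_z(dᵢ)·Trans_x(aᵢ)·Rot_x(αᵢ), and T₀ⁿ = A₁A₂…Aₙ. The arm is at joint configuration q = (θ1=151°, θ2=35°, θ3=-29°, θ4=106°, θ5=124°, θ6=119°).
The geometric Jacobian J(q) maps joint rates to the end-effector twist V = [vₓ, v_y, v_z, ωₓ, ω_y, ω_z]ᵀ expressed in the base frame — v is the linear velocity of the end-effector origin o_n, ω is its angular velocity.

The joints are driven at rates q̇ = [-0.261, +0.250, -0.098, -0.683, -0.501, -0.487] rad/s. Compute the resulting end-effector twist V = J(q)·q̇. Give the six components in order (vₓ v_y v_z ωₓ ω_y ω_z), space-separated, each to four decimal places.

0.4228 0.2814 0.3007 0.2985 1.7914 0.2839

o_n = [-1.6848, -0.1902, 0.4336]
J₁: ẑ×o_n = [0.1902, -1.6848, 0.0000], ω = ẑ
J2: z=[0.4848, 0.8746, 0.0000] o=[-0.6735, 0.3733, 0.3700] → [0.0556, -0.0308, 0.6114, 0.4848, 0.8746, 0.0000]
J3: z=[-0.5017, 0.2781, -0.8192] o=[-0.8812, 0.4885, 0.5363] → [-0.5845, 0.6067, 0.5639, -0.5017, 0.2781, -0.8192]
J4: z=[-0.0767, -0.9575, -0.2781] o=[-1.5459, 0.5132, 0.6344] → [-0.0034, 0.0232, -0.0791, -0.0767, -0.9575, -0.2781]
J5: z=[-0.0767, -0.9575, -0.2781] o=[-1.6727, 0.5684, 0.1558] → [-0.4770, 0.0247, 0.0466, -0.0767, -0.9575, -0.2781]
J6: z=[-0.0767, -0.9575, -0.2781] o=[-1.3013, -0.0207, 0.1398] → [-0.3284, 0.1292, -0.3542, -0.0767, -0.9575, -0.2781]
V = J·q̇ = [0.4228, 0.2814, 0.3007, 0.2985, 1.7914, 0.2839]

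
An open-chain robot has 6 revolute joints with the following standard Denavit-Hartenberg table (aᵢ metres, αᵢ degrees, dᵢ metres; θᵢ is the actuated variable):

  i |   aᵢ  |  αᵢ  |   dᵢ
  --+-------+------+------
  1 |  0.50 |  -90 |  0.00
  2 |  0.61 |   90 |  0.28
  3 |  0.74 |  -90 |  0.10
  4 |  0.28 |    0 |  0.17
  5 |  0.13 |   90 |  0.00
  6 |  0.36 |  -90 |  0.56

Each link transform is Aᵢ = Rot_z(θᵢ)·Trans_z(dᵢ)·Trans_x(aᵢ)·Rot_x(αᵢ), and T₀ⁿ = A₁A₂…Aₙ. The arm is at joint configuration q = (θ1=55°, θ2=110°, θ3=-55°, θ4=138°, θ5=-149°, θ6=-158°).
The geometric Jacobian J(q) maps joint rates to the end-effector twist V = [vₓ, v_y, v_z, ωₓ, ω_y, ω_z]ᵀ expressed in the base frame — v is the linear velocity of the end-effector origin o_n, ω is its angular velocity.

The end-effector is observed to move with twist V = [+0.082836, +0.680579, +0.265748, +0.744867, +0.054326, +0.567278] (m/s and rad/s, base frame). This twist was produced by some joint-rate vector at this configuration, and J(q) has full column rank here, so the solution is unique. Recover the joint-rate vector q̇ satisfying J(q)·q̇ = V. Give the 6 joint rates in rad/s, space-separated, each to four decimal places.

o_n = [0.2695, 0.5869, -0.8664]
J₁: ẑ×o_n = [-0.5869, 0.2695, 0.0000], ω = ẑ
J2: z=[-0.8192, 0.5736, 0.0000] o=[0.2868, 0.4096, 0.0000] → [-0.4969, -0.7097, -0.1353, -0.8192, 0.5736, 0.0000]
J3: z=[0.5390, 0.7698, -0.3420] o=[-0.0622, 0.3993, -0.5732] → [-0.1615, 0.0445, -0.1543, 0.5390, 0.7698, -0.3420]
J4: z=[-0.6305, 0.0995, -0.7698] o=[0.4049, 0.0096, -1.0063] → [0.4582, 0.1924, -0.3505, -0.6305, 0.0995, -0.7698]
J5: z=[-0.6305, 0.0995, -0.7698] o=[0.0806, 0.0135, -0.9609] → [0.4507, -0.0859, -0.3803, -0.6305, 0.0995, -0.7698]
J6: z=[0.4225, 0.8759, -0.2329] o=[0.1652, -0.0478, -1.0382] → [0.2983, -0.0969, 0.1768, 0.4225, 0.8759, -0.2329]
q̇ = J⁺·V = [0.5430, -0.5770, -0.1000, 0.6070, -0.7590, 0.5450]

0.5430 -0.5770 -0.1000 0.6070 -0.7590 0.5450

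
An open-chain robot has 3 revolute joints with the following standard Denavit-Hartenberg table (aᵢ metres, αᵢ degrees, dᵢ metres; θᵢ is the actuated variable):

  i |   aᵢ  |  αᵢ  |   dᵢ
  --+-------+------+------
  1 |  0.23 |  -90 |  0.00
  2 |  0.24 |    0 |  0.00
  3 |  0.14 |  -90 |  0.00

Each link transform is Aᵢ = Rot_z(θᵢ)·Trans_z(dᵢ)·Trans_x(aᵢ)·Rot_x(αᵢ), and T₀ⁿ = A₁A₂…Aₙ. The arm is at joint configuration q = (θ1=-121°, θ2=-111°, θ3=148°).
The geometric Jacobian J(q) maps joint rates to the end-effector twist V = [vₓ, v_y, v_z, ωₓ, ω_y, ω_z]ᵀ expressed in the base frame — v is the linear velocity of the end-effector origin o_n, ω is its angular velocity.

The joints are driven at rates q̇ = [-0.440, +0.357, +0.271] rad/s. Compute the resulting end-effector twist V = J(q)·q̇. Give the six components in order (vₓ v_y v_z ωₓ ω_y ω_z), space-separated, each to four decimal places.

-0.1104 0.0348 -0.0395 0.5383 -0.3234 -0.4400

o_n = [-0.1317, -0.2193, 0.1398]
J₁: ẑ×o_n = [0.2193, -0.1317, 0.0000], ω = ẑ
J2: z=[0.8572, -0.5150, 0.0000] o=[-0.1185, -0.1971, 0.0000] → [-0.0720, -0.1198, -0.0258, 0.8572, -0.5150, 0.0000]
J3: z=[0.8572, -0.5150, 0.0000] o=[-0.0742, -0.1234, 0.2241] → [0.0434, 0.0722, -0.1118, 0.8572, -0.5150, 0.0000]
V = J·q̇ = [-0.1104, 0.0348, -0.0395, 0.5383, -0.3234, -0.4400]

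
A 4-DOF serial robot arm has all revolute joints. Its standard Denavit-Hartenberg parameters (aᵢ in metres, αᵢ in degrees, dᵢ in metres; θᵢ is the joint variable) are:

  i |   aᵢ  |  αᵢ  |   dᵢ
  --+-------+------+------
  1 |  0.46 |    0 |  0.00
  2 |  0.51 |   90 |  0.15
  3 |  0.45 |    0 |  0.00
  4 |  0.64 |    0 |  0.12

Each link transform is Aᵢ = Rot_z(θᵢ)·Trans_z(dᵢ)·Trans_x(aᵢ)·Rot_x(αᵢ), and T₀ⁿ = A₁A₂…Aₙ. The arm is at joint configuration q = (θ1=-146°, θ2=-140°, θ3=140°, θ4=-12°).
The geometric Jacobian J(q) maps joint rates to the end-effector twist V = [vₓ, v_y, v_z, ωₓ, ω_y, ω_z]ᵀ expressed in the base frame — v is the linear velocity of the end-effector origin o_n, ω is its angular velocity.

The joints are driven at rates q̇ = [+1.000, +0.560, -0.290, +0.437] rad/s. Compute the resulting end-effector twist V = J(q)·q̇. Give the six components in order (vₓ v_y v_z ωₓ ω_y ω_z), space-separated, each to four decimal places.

o_n = [-0.3291, -0.5102, 0.9436]
J₁: ẑ×o_n = [0.5102, -0.3291, 0.0000], ω = ẑ
J2: z=[0.0000, 0.0000, 1.0000] o=[-0.3814, -0.2572, 0.0000] → [0.2530, 0.0523, -0.0000, 0.0000, 0.0000, 1.0000]
J3: z=[0.9613, -0.2756, 0.0000] o=[-0.2408, 0.2330, 0.1500] → [-0.2187, -0.7628, -0.7387, 0.9613, -0.2756, 0.0000]
J4: z=[0.9613, -0.2756, 0.0000] o=[-0.3358, -0.0984, 0.4393] → [-0.1390, -0.4848, -0.3940, 0.9613, -0.2756, 0.0000]
V = J·q̇ = [0.6545, -0.2904, 0.0420, 0.1413, -0.0405, 1.5600]

0.6545 -0.2904 0.0420 0.1413 -0.0405 1.5600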